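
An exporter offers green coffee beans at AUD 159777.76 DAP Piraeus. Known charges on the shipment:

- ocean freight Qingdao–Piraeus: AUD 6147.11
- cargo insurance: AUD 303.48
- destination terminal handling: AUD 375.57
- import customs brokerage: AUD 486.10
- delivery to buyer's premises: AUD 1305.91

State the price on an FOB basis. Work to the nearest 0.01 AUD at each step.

Not relevant to the conversion: brokerage — on the buyer under both terms; not part of either seller's price.
From DAP to FOB, the seller no longer bears: freight, insurance, destination terminal, delivery.
FOB price = 159777.76 − 6147.11 − 303.48 − 375.57 − 1305.91 = 151645.69

FOB price: AUD 151645.69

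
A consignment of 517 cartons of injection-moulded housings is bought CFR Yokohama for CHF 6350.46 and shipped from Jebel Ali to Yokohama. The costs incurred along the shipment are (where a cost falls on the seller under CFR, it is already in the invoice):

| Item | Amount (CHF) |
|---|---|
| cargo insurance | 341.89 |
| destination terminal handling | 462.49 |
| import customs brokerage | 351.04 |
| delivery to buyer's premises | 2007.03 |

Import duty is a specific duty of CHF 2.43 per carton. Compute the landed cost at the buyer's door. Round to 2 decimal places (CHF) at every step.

CFR: the seller pays costs through ocean freight to the destination port, but not insurance.
CIF value = CFR price + insurance = 6350.46 + 341.89 = 6692.35
Import duty = 517 × 2.43 = 1256.31
Buyer bears: insurance 341.89 + destination terminal 462.49 + brokerage 351.04 + delivery 2007.03 + duty 1256.31 = 4418.76
Landed cost = invoice 6350.46 + 4418.76 = 10769.22

Total landed cost: CHF 10769.22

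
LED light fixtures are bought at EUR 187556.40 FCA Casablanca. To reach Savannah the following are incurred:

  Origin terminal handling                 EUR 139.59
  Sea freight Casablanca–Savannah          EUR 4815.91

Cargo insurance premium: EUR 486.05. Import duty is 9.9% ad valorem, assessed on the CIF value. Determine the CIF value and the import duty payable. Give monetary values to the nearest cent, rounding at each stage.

CIF value: EUR 192997.95; import duty: EUR 19106.80

CIF = FCA price + pre-shipment costs + freight + insurance
CIF = 187556.40 + 139.59 + 4815.91 + 486.05 = 192997.95
Import duty = 192997.95 × 9.9% = 19106.80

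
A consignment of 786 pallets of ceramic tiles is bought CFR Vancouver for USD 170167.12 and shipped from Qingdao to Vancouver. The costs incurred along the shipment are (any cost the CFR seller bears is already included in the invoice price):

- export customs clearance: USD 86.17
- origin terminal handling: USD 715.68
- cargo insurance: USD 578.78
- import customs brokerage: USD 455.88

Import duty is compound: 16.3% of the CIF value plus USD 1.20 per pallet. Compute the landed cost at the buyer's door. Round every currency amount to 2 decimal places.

Total landed cost: USD 199976.56

CFR: the seller pays costs through ocean freight to the destination port, but not insurance.
Already in the invoice (seller's account under CFR): export clearance, origin terminal — exclude.
CIF value = CFR price + insurance = 170167.12 + 578.78 = 170745.90
Ad valorem component: 170745.90 × 16.3% = 27831.58
Specific component: 786 × 1.20 = 943.20
Import duty = 27831.58 + 943.20 = 28774.78
Buyer bears: insurance 578.78 + brokerage 455.88 + duty 28774.78 = 29809.44
Landed cost = invoice 170167.12 + 29809.44 = 199976.56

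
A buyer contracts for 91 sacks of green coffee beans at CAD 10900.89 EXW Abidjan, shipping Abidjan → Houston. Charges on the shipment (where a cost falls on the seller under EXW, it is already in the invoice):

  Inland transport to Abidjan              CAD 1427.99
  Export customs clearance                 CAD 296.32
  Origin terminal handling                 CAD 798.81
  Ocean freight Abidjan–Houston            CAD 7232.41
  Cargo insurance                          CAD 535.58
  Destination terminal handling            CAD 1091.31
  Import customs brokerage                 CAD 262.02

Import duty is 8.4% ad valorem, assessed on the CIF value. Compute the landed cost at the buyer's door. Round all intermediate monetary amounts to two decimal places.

EXW: the seller makes goods available at their premises; the buyer bears all onward costs.
CIF value = EXW price + inland to port + export clearance + origin terminal + freight + insurance = 10900.89 + 1427.99 + 296.32 + 798.81 + 7232.41 + 535.58 = 21192.00
Import duty = 21192.00 × 8.4% = 1780.13
Buyer bears: inland to port 1427.99 + export clearance 296.32 + origin terminal 798.81 + freight 7232.41 + insurance 535.58 + destination terminal 1091.31 + brokerage 262.02 + duty 1780.13 = 13424.57
Landed cost = invoice 10900.89 + 13424.57 = 24325.46

Total landed cost: CAD 24325.46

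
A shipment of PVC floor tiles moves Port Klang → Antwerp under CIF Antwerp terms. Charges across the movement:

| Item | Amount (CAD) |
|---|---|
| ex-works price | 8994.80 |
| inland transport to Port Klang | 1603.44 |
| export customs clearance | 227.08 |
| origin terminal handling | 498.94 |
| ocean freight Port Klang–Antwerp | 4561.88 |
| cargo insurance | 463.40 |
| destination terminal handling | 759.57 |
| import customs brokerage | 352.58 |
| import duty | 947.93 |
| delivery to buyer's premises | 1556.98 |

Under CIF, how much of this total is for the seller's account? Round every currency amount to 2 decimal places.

Seller's account: CAD 16349.54

CIF: the seller pays costs through ocean freight and marine insurance to the destination port.
Seller's account: goods 8994.80 + inland to port 1603.44 + export clearance 227.08 + origin terminal 498.94 + freight 4561.88 + insurance 463.40 = 16349.54
Buyer's account: destination terminal 759.57 + brokerage 352.58 + duty 947.93 + delivery 1556.98 = 3617.06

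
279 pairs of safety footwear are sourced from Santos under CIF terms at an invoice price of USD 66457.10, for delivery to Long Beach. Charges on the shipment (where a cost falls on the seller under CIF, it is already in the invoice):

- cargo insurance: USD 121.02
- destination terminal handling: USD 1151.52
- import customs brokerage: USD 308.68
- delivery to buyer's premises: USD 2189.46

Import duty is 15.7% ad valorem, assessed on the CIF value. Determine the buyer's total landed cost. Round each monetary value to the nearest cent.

CIF: the seller pays costs through ocean freight and marine insurance to the destination port.
Already in the invoice (seller's account under CIF): insurance — exclude.
The CIF price already equals the CIF value: 66457.10
Import duty = 66457.10 × 15.7% = 10433.76
Buyer bears: destination terminal 1151.52 + brokerage 308.68 + delivery 2189.46 + duty 10433.76 = 14083.42
Landed cost = invoice 66457.10 + 14083.42 = 80540.52

Total landed cost: USD 80540.52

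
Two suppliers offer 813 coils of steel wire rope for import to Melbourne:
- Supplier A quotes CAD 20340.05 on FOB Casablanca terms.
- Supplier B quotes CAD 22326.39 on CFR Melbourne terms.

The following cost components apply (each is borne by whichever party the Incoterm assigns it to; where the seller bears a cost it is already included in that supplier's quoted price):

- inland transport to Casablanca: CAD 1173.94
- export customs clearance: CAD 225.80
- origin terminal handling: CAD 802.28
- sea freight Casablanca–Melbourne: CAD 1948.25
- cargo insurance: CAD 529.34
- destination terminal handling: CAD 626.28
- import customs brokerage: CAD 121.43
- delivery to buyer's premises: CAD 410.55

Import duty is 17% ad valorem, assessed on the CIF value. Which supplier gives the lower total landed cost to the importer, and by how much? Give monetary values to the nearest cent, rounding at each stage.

Supplier A is cheaper by CAD 44.56

Supplier A (FOB):
CIF value = FOB price + freight + insurance = 20340.05 + 1948.25 + 529.34 = 22817.64
Import duty = 22817.64 × 17% = 3879.00
Buyer bears (A): 1948.25 + 529.34 + 626.28 + 121.43 + 410.55 = 3635.85
Landed cost (A) = invoice 20340.05 + 3635.85 + duty 3879.00 = 27854.90
Supplier B (CFR):
CIF value = CFR price + insurance = 22326.39 + 529.34 = 22855.73
Import duty = 22855.73 × 17% = 3885.47
Buyer bears (B): 529.34 + 626.28 + 121.43 + 410.55 = 1687.60
Landed cost (B) = invoice 22326.39 + 1687.60 + duty 3885.47 = 27899.46
Difference = |27854.90 − 27899.46| = 44.56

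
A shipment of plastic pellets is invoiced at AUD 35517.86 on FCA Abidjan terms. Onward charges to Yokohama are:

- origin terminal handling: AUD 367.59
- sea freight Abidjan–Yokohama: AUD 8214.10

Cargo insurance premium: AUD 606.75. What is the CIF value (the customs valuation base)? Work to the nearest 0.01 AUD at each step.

CIF value: AUD 44706.30

CIF = FCA price + pre-shipment costs + freight + insurance
CIF = 35517.86 + 367.59 + 8214.10 + 606.75 = 44706.30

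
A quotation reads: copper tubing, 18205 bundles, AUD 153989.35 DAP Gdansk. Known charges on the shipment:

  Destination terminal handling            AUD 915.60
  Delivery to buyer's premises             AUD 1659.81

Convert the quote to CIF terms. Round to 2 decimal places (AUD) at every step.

From DAP to CIF, the seller no longer bears: destination terminal, delivery.
CIF price = 153989.35 − 915.60 − 1659.81 = 151413.94

CIF price: AUD 151413.94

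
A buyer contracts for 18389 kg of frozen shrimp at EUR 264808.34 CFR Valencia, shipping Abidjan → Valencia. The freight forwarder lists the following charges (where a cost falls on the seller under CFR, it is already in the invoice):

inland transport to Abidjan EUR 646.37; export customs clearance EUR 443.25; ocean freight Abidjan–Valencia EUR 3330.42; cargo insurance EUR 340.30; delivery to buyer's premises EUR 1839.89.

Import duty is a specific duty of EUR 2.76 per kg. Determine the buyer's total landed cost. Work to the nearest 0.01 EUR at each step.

CFR: the seller pays costs through ocean freight to the destination port, but not insurance.
Already in the invoice (seller's account under CFR): inland to port, export clearance, freight — exclude.
CIF value = CFR price + insurance = 264808.34 + 340.30 = 265148.64
Import duty = 18389 × 2.76 = 50753.64
Buyer bears: insurance 340.30 + delivery 1839.89 + duty 50753.64 = 52933.83
Landed cost = invoice 264808.34 + 52933.83 = 317742.17

Total landed cost: EUR 317742.17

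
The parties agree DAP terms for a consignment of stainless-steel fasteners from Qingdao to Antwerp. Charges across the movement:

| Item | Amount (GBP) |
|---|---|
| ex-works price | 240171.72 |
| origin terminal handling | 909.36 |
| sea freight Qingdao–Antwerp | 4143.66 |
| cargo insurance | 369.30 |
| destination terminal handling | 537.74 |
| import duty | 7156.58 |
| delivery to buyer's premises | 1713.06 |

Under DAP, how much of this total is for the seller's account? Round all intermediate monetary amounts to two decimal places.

DAP: the seller bears all costs to the named destination except import duty and clearance.
Seller's account: goods 240171.72 + origin terminal 909.36 + freight 4143.66 + insurance 369.30 + destination terminal 537.74 + delivery 1713.06 = 247844.84
Buyer's account: duty 7156.58 = 7156.58

Seller's account: GBP 247844.84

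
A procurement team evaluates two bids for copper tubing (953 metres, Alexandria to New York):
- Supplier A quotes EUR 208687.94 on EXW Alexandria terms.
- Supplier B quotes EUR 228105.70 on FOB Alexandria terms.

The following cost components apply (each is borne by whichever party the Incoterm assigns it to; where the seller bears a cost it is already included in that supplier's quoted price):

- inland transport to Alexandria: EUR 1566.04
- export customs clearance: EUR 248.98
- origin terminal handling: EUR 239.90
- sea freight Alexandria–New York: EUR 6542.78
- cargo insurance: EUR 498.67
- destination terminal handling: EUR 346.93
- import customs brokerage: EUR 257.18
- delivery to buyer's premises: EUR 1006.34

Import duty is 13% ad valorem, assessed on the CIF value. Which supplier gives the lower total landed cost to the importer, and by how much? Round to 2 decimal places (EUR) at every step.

Supplier A (EXW):
CIF value = EXW price + inland to port + export clearance + origin terminal + freight + insurance = 208687.94 + 1566.04 + 248.98 + 239.90 + 6542.78 + 498.67 = 217784.31
Import duty = 217784.31 × 13% = 28311.96
Buyer bears (A): 1566.04 + 248.98 + 239.90 + 6542.78 + 498.67 + 346.93 + 257.18 + 1006.34 = 10706.82
Landed cost (A) = invoice 208687.94 + 10706.82 + duty 28311.96 = 247706.72
Supplier B (FOB):
CIF value = FOB price + freight + insurance = 228105.70 + 6542.78 + 498.67 = 235147.15
Import duty = 235147.15 × 13% = 30569.13
Buyer bears (B): 6542.78 + 498.67 + 346.93 + 257.18 + 1006.34 = 8651.90
Landed cost (B) = invoice 228105.70 + 8651.90 + duty 30569.13 = 267326.73
Difference = |247706.72 − 267326.73| = 19620.01

Supplier A is cheaper by EUR 19620.01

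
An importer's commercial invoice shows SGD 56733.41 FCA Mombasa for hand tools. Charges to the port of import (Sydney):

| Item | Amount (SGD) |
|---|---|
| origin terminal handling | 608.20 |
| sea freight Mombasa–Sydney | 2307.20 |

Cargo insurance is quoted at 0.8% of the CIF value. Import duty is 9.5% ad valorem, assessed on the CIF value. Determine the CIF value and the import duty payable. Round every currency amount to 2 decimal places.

CIF value: SGD 60129.85; import duty: SGD 5712.34

Let C be the CIF value. C = FCA price + pre-shipment costs + freight + 0.8% × C
C − 0.8% × C = 56733.41 + 608.20 + 2307.20
0.992 × C = 59648.81
C = 59648.81 / 0.992 = 60129.85
Insurance premium = 0.8% × 60129.85 = 481.04
Import duty = 60129.85 × 9.5% = 5712.34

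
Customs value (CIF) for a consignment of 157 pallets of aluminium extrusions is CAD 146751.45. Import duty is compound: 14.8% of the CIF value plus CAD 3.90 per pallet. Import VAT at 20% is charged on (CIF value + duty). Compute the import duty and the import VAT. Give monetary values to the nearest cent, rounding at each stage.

Ad valorem component: 146751.45 × 14.8% = 21719.21
Specific component: 157 × 3.90 = 612.30
Import duty = 21719.21 + 612.30 = 22331.51
VAT base = CIF + duty = 146751.45 + 22331.51 = 169082.96
Import VAT = 169082.96 × 20% = 33816.59

Import duty: CAD 22331.51; import VAT: CAD 33816.59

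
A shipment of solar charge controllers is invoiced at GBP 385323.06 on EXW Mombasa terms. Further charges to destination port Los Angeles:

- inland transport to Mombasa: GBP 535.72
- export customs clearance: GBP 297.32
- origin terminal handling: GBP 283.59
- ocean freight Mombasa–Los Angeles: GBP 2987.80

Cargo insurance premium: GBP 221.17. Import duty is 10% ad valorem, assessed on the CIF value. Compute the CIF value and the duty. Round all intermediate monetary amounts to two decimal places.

CIF value: GBP 389648.66; import duty: GBP 38964.87

CIF = EXW price + pre-shipment costs + freight + insurance
CIF = 385323.06 + 535.72 + 297.32 + 283.59 + 2987.80 + 221.17 = 389648.66
Import duty = 389648.66 × 10% = 38964.87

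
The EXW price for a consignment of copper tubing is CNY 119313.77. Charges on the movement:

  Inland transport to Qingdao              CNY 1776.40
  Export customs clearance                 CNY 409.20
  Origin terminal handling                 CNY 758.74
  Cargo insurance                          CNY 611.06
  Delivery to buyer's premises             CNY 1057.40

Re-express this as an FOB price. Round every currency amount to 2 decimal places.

Not relevant to the conversion: insurance, delivery — on the buyer under both terms; not part of either seller's price.
From EXW to FOB, the seller additionally bears: inland to port, export clearance, origin terminal.
FOB price = 119313.77 + 1776.40 + 409.20 + 758.74 = 122258.11

FOB price: CNY 122258.11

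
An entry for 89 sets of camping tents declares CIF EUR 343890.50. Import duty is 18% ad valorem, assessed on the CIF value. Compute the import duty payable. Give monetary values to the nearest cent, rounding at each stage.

Import duty = 343890.50 × 18% = 61900.29

Import duty: EUR 61900.29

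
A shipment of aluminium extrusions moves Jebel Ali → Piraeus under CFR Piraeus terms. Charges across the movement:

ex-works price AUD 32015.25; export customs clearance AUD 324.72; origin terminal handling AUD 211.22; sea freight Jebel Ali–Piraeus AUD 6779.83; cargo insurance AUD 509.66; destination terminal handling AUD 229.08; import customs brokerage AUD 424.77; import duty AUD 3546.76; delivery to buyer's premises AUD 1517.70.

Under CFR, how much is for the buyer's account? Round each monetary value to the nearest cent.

CFR: the seller pays costs through ocean freight to the destination port, but not insurance.
Seller's account: goods 32015.25 + export clearance 324.72 + origin terminal 211.22 + freight 6779.83 = 39331.02
Buyer's account: insurance 509.66 + destination terminal 229.08 + brokerage 424.77 + duty 3546.76 + delivery 1517.70 = 6227.97

Buyer's account: AUD 6227.97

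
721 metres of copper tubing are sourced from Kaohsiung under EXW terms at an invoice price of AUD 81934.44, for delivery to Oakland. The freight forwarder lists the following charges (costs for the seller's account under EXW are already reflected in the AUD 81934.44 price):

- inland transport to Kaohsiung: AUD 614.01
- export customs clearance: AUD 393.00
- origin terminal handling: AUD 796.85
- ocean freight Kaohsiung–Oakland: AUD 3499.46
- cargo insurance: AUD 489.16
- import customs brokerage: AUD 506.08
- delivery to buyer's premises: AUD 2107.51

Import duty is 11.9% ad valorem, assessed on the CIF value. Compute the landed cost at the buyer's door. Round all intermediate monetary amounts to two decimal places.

EXW: the seller makes goods available at their premises; the buyer bears all onward costs.
CIF value = EXW price + inland to port + export clearance + origin terminal + freight + insurance = 81934.44 + 614.01 + 393.00 + 796.85 + 3499.46 + 489.16 = 87726.92
Import duty = 87726.92 × 11.9% = 10439.50
Buyer bears: inland to port 614.01 + export clearance 393.00 + origin terminal 796.85 + freight 3499.46 + insurance 489.16 + brokerage 506.08 + delivery 2107.51 + duty 10439.50 = 18845.57
Landed cost = invoice 81934.44 + 18845.57 = 100780.01

Total landed cost: AUD 100780.01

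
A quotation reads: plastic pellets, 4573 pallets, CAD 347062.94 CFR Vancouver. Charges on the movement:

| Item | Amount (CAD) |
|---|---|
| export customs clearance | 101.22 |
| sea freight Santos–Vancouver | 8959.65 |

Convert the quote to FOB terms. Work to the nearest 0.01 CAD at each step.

Not relevant to the conversion: export clearance — on the seller under both CFR and FOB; already in the CFR price and stays in the FOB price.
From CFR to FOB, the seller no longer bears: freight.
FOB price = 347062.94 − 8959.65 = 338103.29

FOB price: CAD 338103.29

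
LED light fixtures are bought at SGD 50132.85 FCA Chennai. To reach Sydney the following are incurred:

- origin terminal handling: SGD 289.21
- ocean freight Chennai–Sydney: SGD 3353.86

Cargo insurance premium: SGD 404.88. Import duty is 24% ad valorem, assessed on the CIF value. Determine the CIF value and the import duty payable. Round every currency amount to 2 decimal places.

CIF value: SGD 54180.80; import duty: SGD 13003.39

CIF = FCA price + pre-shipment costs + freight + insurance
CIF = 50132.85 + 289.21 + 3353.86 + 404.88 = 54180.80
Import duty = 54180.80 × 24% = 13003.39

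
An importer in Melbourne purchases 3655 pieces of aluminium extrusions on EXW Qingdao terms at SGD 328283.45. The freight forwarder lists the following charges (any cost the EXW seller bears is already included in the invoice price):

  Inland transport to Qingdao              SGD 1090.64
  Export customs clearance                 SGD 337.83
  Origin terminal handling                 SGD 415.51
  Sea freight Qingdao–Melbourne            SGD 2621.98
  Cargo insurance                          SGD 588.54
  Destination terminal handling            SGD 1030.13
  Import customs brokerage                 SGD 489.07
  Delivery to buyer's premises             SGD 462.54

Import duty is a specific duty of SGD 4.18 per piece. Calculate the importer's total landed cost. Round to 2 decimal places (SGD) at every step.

Total landed cost: SGD 350597.59

EXW: the seller makes goods available at their premises; the buyer bears all onward costs.
CIF value = EXW price + inland to port + export clearance + origin terminal + freight + insurance = 328283.45 + 1090.64 + 337.83 + 415.51 + 2621.98 + 588.54 = 333337.95
Import duty = 3655 × 4.18 = 15277.90
Buyer bears: inland to port 1090.64 + export clearance 337.83 + origin terminal 415.51 + freight 2621.98 + insurance 588.54 + destination terminal 1030.13 + brokerage 489.07 + delivery 462.54 + duty 15277.90 = 22314.14
Landed cost = invoice 328283.45 + 22314.14 = 350597.59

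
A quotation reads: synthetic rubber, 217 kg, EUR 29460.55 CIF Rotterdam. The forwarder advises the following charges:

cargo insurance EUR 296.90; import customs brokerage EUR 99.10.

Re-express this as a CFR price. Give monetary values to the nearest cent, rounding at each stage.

Not relevant to the conversion: brokerage — on the buyer under both terms; not part of either seller's price.
From CIF to CFR, the seller no longer bears: insurance.
CFR price = 29460.55 − 296.90 = 29163.65

CFR price: EUR 29163.65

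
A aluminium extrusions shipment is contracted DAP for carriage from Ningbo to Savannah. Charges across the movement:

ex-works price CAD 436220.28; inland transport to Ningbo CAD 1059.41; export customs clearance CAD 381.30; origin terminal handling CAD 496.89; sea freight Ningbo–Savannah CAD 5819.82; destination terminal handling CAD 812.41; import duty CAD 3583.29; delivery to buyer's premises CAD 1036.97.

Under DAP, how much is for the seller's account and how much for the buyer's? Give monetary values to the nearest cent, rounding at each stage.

Seller: CAD 445827.08; buyer: CAD 3583.29

DAP: the seller bears all costs to the named destination except import duty and clearance.
Seller's account: goods 436220.28 + inland to port 1059.41 + export clearance 381.30 + origin terminal 496.89 + freight 5819.82 + destination terminal 812.41 + delivery 1036.97 = 445827.08
Buyer's account: duty 3583.29 = 3583.29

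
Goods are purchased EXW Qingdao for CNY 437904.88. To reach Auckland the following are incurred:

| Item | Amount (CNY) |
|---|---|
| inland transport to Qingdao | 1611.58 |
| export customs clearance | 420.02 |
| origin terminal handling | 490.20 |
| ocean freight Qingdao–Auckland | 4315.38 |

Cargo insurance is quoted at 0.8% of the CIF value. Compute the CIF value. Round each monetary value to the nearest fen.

Let C be the CIF value. C = EXW price + pre-shipment costs + freight + 0.8% × C
C − 0.8% × C = 437904.88 + 1611.58 + 420.02 + 490.20 + 4315.38
0.992 × C = 444742.06
C = 444742.06 / 0.992 = 448328.69
Insurance premium = 0.8% × 448328.69 = 3586.63

CIF value: CNY 448328.69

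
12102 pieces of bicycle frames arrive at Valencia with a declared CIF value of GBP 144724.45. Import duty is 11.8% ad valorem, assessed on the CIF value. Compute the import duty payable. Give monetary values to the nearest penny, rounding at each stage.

Import duty = 144724.45 × 11.8% = 17077.49

Import duty: GBP 17077.49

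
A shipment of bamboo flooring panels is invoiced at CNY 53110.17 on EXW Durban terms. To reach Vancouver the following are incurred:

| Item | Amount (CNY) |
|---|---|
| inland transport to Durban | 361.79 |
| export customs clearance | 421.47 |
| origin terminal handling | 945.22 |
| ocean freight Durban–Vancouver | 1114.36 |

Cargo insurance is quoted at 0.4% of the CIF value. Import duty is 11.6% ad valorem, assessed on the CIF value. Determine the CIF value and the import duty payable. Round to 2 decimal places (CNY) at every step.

CIF value: CNY 56177.72; import duty: CNY 6516.62

Let C be the CIF value. C = EXW price + pre-shipment costs + freight + 0.4% × C
C − 0.4% × C = 53110.17 + 361.79 + 421.47 + 945.22 + 1114.36
0.996 × C = 55953.01
C = 55953.01 / 0.996 = 56177.72
Insurance premium = 0.4% × 56177.72 = 224.71
Import duty = 56177.72 × 11.6% = 6516.62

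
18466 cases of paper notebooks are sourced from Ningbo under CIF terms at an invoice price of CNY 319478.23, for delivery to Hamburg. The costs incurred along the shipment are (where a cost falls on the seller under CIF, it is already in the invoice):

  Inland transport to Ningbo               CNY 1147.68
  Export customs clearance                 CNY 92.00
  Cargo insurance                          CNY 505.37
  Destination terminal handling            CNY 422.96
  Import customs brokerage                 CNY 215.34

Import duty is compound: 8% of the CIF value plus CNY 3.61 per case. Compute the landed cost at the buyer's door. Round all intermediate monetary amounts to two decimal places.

Total landed cost: CNY 412337.05

CIF: the seller pays costs through ocean freight and marine insurance to the destination port.
Already in the invoice (seller's account under CIF): inland to port, export clearance, insurance — exclude.
The CIF price already equals the CIF value: 319478.23
Ad valorem component: 319478.23 × 8% = 25558.26
Specific component: 18466 × 3.61 = 66662.26
Import duty = 25558.26 + 66662.26 = 92220.52
Buyer bears: destination terminal 422.96 + brokerage 215.34 + duty 92220.52 = 92858.82
Landed cost = invoice 319478.23 + 92858.82 = 412337.05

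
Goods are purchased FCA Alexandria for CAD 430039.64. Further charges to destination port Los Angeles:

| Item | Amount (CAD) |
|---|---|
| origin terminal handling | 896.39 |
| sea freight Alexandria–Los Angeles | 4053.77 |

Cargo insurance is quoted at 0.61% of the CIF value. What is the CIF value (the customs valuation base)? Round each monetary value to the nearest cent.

Let C be the CIF value. C = FCA price + pre-shipment costs + freight + 0.61% × C
C − 0.61% × C = 430039.64 + 896.39 + 4053.77
0.9939 × C = 434989.80
C = 434989.80 / 0.9939 = 437659.52
Insurance premium = 0.61% × 437659.52 = 2669.72

CIF value: CAD 437659.52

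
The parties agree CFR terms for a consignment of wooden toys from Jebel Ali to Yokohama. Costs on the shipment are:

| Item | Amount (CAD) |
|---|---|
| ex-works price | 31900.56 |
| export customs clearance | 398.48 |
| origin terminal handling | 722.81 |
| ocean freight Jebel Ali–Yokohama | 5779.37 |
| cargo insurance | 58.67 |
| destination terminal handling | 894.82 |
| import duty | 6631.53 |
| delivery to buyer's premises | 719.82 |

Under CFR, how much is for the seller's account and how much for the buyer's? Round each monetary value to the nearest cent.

Seller: CAD 38801.22; buyer: CAD 8304.84

CFR: the seller pays costs through ocean freight to the destination port, but not insurance.
Seller's account: goods 31900.56 + export clearance 398.48 + origin terminal 722.81 + freight 5779.37 = 38801.22
Buyer's account: insurance 58.67 + destination terminal 894.82 + duty 6631.53 + delivery 719.82 = 8304.84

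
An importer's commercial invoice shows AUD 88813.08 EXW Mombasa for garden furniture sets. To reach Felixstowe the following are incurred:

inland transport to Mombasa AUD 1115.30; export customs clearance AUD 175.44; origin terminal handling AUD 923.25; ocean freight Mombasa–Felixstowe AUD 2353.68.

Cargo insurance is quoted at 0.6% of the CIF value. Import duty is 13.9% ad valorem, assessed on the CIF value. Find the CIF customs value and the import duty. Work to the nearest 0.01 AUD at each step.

Let C be the CIF value. C = EXW price + pre-shipment costs + freight + 0.6% × C
C − 0.6% × C = 88813.08 + 1115.30 + 175.44 + 923.25 + 2353.68
0.994 × C = 93380.75
C = 93380.75 / 0.994 = 93944.42
Insurance premium = 0.6% × 93944.42 = 563.67
Import duty = 93944.42 × 13.9% = 13058.27

CIF value: AUD 93944.42; import duty: AUD 13058.27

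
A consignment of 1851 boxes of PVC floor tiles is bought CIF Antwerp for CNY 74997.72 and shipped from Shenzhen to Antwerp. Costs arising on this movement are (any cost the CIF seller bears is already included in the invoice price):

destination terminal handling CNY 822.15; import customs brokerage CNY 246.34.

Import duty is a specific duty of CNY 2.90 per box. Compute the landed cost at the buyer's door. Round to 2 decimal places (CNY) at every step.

Total landed cost: CNY 81434.11

CIF: the seller pays costs through ocean freight and marine insurance to the destination port.
The CIF price already equals the CIF value: 74997.72
Import duty = 1851 × 2.90 = 5367.90
Buyer bears: destination terminal 822.15 + brokerage 246.34 + duty 5367.90 = 6436.39
Landed cost = invoice 74997.72 + 6436.39 = 81434.11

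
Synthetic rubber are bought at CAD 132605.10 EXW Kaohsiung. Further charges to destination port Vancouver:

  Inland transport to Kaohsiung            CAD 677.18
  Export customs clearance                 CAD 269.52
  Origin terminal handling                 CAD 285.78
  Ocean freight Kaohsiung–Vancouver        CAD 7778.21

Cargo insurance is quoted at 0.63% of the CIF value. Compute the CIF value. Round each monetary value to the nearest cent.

Let C be the CIF value. C = EXW price + pre-shipment costs + freight + 0.63% × C
C − 0.63% × C = 132605.10 + 677.18 + 269.52 + 285.78 + 7778.21
0.9937 × C = 141615.79
C = 141615.79 / 0.9937 = 142513.63
Insurance premium = 0.63% × 142513.63 = 897.84

CIF value: CAD 142513.63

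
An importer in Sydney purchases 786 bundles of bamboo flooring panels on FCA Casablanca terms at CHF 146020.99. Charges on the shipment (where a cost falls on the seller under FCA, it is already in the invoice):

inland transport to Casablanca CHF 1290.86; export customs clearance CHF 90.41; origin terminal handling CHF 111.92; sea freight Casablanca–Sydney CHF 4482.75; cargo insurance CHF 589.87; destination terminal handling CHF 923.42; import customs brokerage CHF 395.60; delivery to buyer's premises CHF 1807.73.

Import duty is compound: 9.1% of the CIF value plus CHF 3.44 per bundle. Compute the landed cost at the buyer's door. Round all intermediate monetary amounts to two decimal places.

FCA: the seller delivers export-cleared goods to the carrier; the buyer bears costs from that point.
Already in the invoice (seller's account under FCA): inland to port, export clearance — exclude.
CIF value = FCA price + origin terminal + freight + insurance = 146020.99 + 111.92 + 4482.75 + 589.87 = 151205.53
Ad valorem component: 151205.53 × 9.1% = 13759.70
Specific component: 786 × 3.44 = 2703.84
Import duty = 13759.70 + 2703.84 = 16463.54
Buyer bears: origin terminal 111.92 + freight 4482.75 + insurance 589.87 + destination terminal 923.42 + brokerage 395.60 + delivery 1807.73 + duty 16463.54 = 24774.83
Landed cost = invoice 146020.99 + 24774.83 = 170795.82

Total landed cost: CHF 170795.82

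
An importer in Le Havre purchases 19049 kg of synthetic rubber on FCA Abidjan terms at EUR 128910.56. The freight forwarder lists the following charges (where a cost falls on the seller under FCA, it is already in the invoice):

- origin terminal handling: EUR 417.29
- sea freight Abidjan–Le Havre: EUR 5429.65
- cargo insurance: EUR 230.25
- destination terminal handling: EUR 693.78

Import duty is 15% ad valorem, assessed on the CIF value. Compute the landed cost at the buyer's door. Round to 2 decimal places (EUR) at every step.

Total landed cost: EUR 155929.69

FCA: the seller delivers export-cleared goods to the carrier; the buyer bears costs from that point.
CIF value = FCA price + origin terminal + freight + insurance = 128910.56 + 417.29 + 5429.65 + 230.25 = 134987.75
Import duty = 134987.75 × 15% = 20248.16
Buyer bears: origin terminal 417.29 + freight 5429.65 + insurance 230.25 + destination terminal 693.78 + duty 20248.16 = 27019.13
Landed cost = invoice 128910.56 + 27019.13 = 155929.69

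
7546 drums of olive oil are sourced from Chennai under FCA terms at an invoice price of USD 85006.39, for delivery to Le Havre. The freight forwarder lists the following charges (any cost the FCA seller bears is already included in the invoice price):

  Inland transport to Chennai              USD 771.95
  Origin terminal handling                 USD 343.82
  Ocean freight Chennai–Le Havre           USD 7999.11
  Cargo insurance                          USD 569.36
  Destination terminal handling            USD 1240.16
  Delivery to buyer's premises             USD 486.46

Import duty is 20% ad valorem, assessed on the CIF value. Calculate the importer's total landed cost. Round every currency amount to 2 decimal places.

FCA: the seller delivers export-cleared goods to the carrier; the buyer bears costs from that point.
Already in the invoice (seller's account under FCA): inland to port — exclude.
CIF value = FCA price + origin terminal + freight + insurance = 85006.39 + 343.82 + 7999.11 + 569.36 = 93918.68
Import duty = 93918.68 × 20% = 18783.74
Buyer bears: origin terminal 343.82 + freight 7999.11 + insurance 569.36 + destination terminal 1240.16 + delivery 486.46 + duty 18783.74 = 29422.65
Landed cost = invoice 85006.39 + 29422.65 = 114429.04

Total landed cost: USD 114429.04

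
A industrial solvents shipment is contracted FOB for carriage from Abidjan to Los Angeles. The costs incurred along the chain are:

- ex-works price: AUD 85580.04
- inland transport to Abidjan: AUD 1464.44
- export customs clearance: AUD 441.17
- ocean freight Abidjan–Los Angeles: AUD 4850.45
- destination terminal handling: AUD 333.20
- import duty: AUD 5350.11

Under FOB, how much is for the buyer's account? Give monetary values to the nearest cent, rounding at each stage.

Buyer's account: AUD 10533.76

FOB: the seller bears costs until goods are on board at the origin port; the buyer bears freight, insurance and all costs thereafter.
Seller's account: goods 85580.04 + inland to port 1464.44 + export clearance 441.17 = 87485.65
Buyer's account: freight 4850.45 + destination terminal 333.20 + duty 5350.11 = 10533.76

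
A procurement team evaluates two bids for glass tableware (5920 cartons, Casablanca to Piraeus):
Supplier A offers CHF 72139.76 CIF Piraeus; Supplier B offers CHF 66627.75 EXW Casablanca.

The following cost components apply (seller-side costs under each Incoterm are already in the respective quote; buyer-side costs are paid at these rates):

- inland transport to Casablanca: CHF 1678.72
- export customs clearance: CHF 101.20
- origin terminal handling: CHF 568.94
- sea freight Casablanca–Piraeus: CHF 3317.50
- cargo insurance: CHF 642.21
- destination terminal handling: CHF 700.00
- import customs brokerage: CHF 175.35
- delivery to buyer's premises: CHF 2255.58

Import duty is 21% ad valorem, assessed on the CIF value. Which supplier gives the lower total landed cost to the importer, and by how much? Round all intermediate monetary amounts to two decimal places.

Supplier A is cheaper by CHF 963.84

Supplier A (CIF):
The CIF price already equals the CIF value: 72139.76
Import duty = 72139.76 × 21% = 15149.35
Buyer bears (A): 700.00 + 175.35 + 2255.58 = 3130.93
Landed cost (A) = invoice 72139.76 + 3130.93 + duty 15149.35 = 90420.04
Supplier B (EXW):
CIF value = EXW price + inland to port + export clearance + origin terminal + freight + insurance = 66627.75 + 1678.72 + 101.20 + 568.94 + 3317.50 + 642.21 = 72936.32
Import duty = 72936.32 × 21% = 15316.63
Buyer bears (B): 1678.72 + 101.20 + 568.94 + 3317.50 + 642.21 + 700.00 + 175.35 + 2255.58 = 9439.50
Landed cost (B) = invoice 66627.75 + 9439.50 + duty 15316.63 = 91383.88
Difference = |90420.04 − 91383.88| = 963.84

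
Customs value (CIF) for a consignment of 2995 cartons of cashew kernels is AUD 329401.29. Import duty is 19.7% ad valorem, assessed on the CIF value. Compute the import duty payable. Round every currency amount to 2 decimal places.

Import duty: AUD 64892.05

Import duty = 329401.29 × 19.7% = 64892.05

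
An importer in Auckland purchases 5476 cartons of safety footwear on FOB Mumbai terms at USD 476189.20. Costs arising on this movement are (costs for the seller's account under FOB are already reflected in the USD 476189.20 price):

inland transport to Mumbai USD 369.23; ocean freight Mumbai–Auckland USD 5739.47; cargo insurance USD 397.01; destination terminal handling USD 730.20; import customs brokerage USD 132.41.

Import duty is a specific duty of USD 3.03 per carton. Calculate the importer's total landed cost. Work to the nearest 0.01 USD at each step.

FOB: the seller bears costs until goods are on board at the origin port; the buyer bears freight, insurance and all costs thereafter.
Already in the invoice (seller's account under FOB): inland to port — exclude.
CIF value = FOB price + freight + insurance = 476189.20 + 5739.47 + 397.01 = 482325.68
Import duty = 5476 × 3.03 = 16592.28
Buyer bears: freight 5739.47 + insurance 397.01 + destination terminal 730.20 + brokerage 132.41 + duty 16592.28 = 23591.37
Landed cost = invoice 476189.20 + 23591.37 = 499780.57

Total landed cost: USD 499780.57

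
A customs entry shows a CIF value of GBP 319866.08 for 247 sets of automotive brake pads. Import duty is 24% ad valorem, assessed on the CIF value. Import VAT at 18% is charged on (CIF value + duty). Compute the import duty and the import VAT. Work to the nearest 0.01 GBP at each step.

Import duty: GBP 76767.86; import VAT: GBP 71394.11

Import duty = 319866.08 × 24% = 76767.86
VAT base = CIF + duty = 319866.08 + 76767.86 = 396633.94
Import VAT = 396633.94 × 18% = 71394.11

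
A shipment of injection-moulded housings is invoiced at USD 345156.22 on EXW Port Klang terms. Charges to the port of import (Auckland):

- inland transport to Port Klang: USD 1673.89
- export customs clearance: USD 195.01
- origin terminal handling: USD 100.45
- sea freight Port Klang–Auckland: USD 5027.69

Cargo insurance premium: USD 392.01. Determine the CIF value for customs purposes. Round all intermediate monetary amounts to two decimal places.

CIF = EXW price + pre-shipment costs + freight + insurance
CIF = 345156.22 + 1673.89 + 195.01 + 100.45 + 5027.69 + 392.01 = 352545.27

CIF value: USD 352545.27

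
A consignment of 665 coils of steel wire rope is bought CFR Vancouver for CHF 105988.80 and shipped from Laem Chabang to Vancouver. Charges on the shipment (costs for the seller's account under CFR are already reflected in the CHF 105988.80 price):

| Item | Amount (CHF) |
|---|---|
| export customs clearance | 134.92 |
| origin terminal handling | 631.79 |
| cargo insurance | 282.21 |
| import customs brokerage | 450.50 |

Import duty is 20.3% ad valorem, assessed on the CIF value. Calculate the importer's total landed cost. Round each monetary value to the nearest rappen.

Total landed cost: CHF 128294.53

CFR: the seller pays costs through ocean freight to the destination port, but not insurance.
Already in the invoice (seller's account under CFR): export clearance, origin terminal — exclude.
CIF value = CFR price + insurance = 105988.80 + 282.21 = 106271.01
Import duty = 106271.01 × 20.3% = 21573.02
Buyer bears: insurance 282.21 + brokerage 450.50 + duty 21573.02 = 22305.73
Landed cost = invoice 105988.80 + 22305.73 = 128294.53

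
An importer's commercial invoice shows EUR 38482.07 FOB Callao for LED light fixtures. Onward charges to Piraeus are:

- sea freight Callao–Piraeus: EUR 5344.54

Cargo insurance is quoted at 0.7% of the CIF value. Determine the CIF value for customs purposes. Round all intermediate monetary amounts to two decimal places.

CIF value: EUR 44135.56

Let C be the CIF value. C = FOB price + freight + 0.7% × C
C − 0.7% × C = 38482.07 + 5344.54
0.993 × C = 43826.61
C = 43826.61 / 0.993 = 44135.56
Insurance premium = 0.7% × 44135.56 = 308.95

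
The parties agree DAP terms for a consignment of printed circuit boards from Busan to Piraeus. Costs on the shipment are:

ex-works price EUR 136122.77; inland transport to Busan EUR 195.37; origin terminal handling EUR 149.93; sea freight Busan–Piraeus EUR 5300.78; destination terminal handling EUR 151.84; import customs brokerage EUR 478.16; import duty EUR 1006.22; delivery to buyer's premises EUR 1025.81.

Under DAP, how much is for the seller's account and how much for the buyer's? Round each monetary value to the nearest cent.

DAP: the seller bears all costs to the named destination except import duty and clearance.
Seller's account: goods 136122.77 + inland to port 195.37 + origin terminal 149.93 + freight 5300.78 + destination terminal 151.84 + delivery 1025.81 = 142946.50
Buyer's account: brokerage 478.16 + duty 1006.22 = 1484.38

Seller: EUR 142946.50; buyer: EUR 1484.38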